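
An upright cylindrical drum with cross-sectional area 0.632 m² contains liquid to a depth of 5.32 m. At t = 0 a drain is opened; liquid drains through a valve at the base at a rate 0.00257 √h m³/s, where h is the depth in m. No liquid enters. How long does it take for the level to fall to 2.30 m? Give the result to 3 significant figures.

With no inflow, A dh/dt = −0.00257 √h.
∫ h^(−1/2) dh = −(0.00257/A) ∫ dt, giving 2√h = 2√h₀ − (0.00257/A) t.
t = 2A(√h₀ − √h)/0.00257 = 2·0.632·(√5.32 − √2.30)/0.00257
  = 1.2640 × (2.3065 − 1.5166) / 0.00257 = 388.51 s.

389 s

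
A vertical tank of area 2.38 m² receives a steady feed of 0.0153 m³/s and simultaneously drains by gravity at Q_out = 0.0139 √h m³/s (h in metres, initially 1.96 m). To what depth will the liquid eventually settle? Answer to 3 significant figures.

A dh/dt = Q_in − 0.0139 √h. Steady state requires inflow = outflow:
Q_in = 0.0139 √h_ss ⇒ √h_ss = 0.0153/0.0139 = 1.1007.
h_ss = 1.1007² = 1.2116 m. (Since h₀ = 1.96 m > h_ss, the level will fall toward this value.)

1.21 m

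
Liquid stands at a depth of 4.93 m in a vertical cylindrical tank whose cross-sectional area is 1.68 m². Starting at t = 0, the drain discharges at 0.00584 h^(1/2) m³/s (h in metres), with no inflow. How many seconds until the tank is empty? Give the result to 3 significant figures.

1280 s

Accumulation of liquid (constant cross-section A): A dh/dt = −0.00584 √h.
This is separable: 2 d(√h)/dt = −0.00584/A, so √h = √h₀ − (0.00584/(2A)) t.
Set h = 0: 2√h₀ = (0.00584/A) t_empty ⇒ t_empty = 2A√h₀/0.00584.
t_empty = 2·1.68·√4.93/0.00584 = 3.3600·2.2204/0.00584 = 1277.5 s.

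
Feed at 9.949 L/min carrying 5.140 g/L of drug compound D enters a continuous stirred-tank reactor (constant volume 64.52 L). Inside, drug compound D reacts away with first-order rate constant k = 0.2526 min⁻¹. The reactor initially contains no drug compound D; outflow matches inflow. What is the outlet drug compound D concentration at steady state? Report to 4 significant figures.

1.948 g/L

V dC/dt = Q(C_in − C) − k V C.
Steady state (dC/dt = 0): C_ss = Q C_in/(Q + kV) = C_in/(1 + kV/Q).
C_ss = 9.949·5.140/(9.949 + 0.2526·64.52) = 51.1379/26.2468 = 1.94835 g/L.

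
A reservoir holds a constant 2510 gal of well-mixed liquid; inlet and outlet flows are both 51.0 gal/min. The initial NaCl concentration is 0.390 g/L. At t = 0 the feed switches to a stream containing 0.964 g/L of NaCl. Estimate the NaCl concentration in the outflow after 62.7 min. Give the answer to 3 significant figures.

Transient balance on the dissolved component: V dC/dt = Q(C_in − C).
Time constant τ = V/Q = 2510/51.0 = 49.216 min.
C approaches C_in exponentially: C(t) = C_in + (C₀ − C_in) e^(−t/τ).
C(62.7) = 0.964 + (0.390 − 0.964)·e^(−62.7/49.216) = 0.964 + (-0.57400)·0.27971 = 0.80344 g/L.

0.803 g/L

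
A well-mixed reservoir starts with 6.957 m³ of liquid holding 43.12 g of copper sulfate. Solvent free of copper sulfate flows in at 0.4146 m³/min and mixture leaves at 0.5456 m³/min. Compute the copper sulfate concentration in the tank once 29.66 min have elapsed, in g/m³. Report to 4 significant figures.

Total volume: dV/dt = Q_in − Q_out = -0.131000 m³/min, so V(t) = 6.957 − 0.131000 t and V(29.66) = 3.07154 m³.
No copper sulfate enters, so dm/dt = −Q_out · (m/V).
dm/m = −Q_out dt/(V₀ − 0.131000 t); integrating gives ln(m/m₀) = −(Q_out/(Q_in−Q_out)) ln(V/V₀).
m = m₀ (V₀/V)^(Q_out/(Q_in−Q_out)) = 43.12 × (6.957/3.07154)^(-4.16489) = 1.43176 g.
C = m/V = 1.43176/3.07154 = 0.466138 g/m³.

0.4661 g/m³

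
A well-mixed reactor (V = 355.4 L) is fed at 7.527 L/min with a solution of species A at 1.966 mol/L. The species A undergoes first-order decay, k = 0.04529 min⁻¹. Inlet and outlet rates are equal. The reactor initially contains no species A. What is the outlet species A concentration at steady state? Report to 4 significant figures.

Accumulation = in − out − consumed: V dC/dt = Q C_in − Q C − k V C.
Steady state (dC/dt = 0): C_ss = Q C_in/(Q + kV) = C_in/(1 + kV/Q).
C_ss = 7.527·1.966/(7.527 + 0.04529·355.4) = 14.7981/23.6231 = 0.626425 mol/L.

0.6264 mol/L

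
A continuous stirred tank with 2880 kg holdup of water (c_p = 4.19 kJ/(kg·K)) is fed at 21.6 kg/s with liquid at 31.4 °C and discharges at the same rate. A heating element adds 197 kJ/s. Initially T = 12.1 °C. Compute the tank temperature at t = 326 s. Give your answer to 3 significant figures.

First-law balance (no shaft work): M c_p dT/dt = ṁ c_p (T_in − T) + 197.
Rearrange: dT/dt = (T_ss − T)/τ with τ = M/ṁ = 133.33 s and T_ss = T_in + Q̇/(ṁ c_p) = 33.577 °C.
This is linear first-order; T(t) = T_ss + (T₀ − T_ss) e^(−t/τ).
T(326) = 33.577 + (-21.477)·e^(−326/133.33) = 33.577 + (-21.477)·0.086726 = 31.714 °C.

31.7 °C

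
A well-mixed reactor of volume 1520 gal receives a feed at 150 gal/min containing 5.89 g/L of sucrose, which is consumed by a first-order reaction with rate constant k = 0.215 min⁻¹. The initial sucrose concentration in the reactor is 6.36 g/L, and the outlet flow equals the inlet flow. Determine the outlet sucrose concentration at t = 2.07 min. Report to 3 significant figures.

4.21 g/L

Accumulation = in − out − consumed: V dC/dt = Q C_in − Q C − k V C.
This is linear with rate a = Q/V + k = 0.31368 min⁻¹.
C_ss = Q C_in/(Q + kV) = 1.8530 g/L; C(t) = C_ss + (C₀ − C_ss) e^(−a t).
C(2.07) = 1.8530 + (4.5070)·e^(−0.31368·2.07) = 1.8530 + (4.5070)·0.52240 = 4.2074 g/L.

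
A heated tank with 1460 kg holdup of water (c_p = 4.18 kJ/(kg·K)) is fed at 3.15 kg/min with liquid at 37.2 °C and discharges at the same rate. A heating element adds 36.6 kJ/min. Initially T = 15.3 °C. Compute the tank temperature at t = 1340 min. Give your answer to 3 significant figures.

38.6 °C

M c_p dT/dt = ṁ c_p (T_in − T) + Q̇.
τ = M/ṁ = 463.49 min; T_ss = T_in + Q̇/(ṁ c_p) = 37.2 + 36.6/(3.15·4.18) = 39.980 °C.
T approaches T_ss exponentially: T(t) = T_ss + (T₀ − T_ss) e^(−t/τ).
T(1340) = 39.980 + (-24.680)·e^(−1340/463.49) = 39.980 + (-24.680)·0.055515 = 38.610 °C.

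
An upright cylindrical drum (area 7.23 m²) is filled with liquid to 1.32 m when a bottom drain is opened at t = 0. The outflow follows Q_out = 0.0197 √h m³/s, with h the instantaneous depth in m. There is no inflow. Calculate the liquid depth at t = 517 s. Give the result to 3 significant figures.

0.198 m

With no inflow, A dh/dt = −0.0197 √h.
Separate and integrate: 2(√h − √h₀) = −(0.0197/A) t.
√h = √1.32 − 0.0197·517/(2·7.23) = 1.1489 − 0.70435 = 0.44456.
h = 0.44456² = 0.19764 m.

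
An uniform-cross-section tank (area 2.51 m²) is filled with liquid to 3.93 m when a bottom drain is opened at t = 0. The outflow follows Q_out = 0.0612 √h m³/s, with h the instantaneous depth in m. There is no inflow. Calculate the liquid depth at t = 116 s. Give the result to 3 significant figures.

Volume balance on the tank: A dh/dt = −0.0612 √h.
Separate and integrate: 2(√h − √h₀) = −(0.0612/A) t.
√h = √3.93 − 0.0612·116/(2·2.51) = 1.9824 − 1.4142 = 0.56824.
h = 0.56824² = 0.32290 m.

0.323 m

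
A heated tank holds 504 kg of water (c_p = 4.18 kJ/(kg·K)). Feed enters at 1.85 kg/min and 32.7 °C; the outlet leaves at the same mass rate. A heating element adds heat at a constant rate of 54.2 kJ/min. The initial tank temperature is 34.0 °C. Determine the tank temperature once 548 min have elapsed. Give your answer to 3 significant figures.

Heat balance on the well-mixed liquid: M c_p dT/dt = ṁ c_p (T_in − T) + 54.2.
Rearrange: dT/dt = (T_ss − T)/τ with τ = M/ṁ = 272.43 min and T_ss = T_in + Q̇/(ṁ c_p) = 39.709 °C.
Solution: T(t) = T_ss + (T₀ − T_ss) e^(−t/τ).
T(548) = 39.709 + (-5.7089)·e^(−548/272.43) = 39.709 + (-5.7089)·0.13379 = 38.945 °C.

38.9 °C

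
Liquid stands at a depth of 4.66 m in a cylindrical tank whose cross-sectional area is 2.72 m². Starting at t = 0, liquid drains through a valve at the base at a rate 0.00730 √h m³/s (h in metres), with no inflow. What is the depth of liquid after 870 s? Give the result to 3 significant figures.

Unsteady balance on liquid volume: A dh/dt = −0.00730 √h.
Separate and integrate: 2(√h − √h₀) = −(0.00730/A) t.
√h = √4.66 − 0.00730·870/(2·2.72) = 2.1587 − 1.1675 = 0.99124.
h = 0.99124² = 0.98256 m.

0.983 m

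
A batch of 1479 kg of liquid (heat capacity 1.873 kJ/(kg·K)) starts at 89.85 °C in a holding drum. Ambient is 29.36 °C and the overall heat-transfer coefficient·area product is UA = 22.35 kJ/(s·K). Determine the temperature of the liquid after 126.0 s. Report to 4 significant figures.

Lumped-capacitance energy balance: M c_p dT/dt = UA(T_amb − T).
dT/dt = (T_ss − T)/τ with T_ss = T_amb = 29.3600 °C, τ = M c_p/UA = 1479·1.873/22.35 = 123.945 s.
Solution: T(t) = T_ss + (T₀ − T_ss) e^(−t/τ).
T(126.0) = 29.3600 + (60.4900)·0.361830 = 51.2471 °C.

51.25 °C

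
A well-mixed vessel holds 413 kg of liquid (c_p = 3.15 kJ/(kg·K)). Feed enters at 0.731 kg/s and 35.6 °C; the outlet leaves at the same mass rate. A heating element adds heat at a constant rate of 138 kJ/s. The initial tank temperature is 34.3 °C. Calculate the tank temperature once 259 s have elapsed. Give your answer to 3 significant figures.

M c_p dT/dt = ṁ c_p (T_in − T) + Q̇.
τ = M/ṁ = 564.98 s; T_ss = T_in + Q̇/(ṁ c_p) = 35.6 + 138/(0.731·3.15) = 95.531 °C.
Solution: T(t) = T_ss + (T₀ − T_ss) e^(−t/τ).
T(259) = 95.531 + (-61.231)·e^(−259/564.98) = 95.531 + (-61.231)·0.63228 = 56.816 °C.

56.8 °C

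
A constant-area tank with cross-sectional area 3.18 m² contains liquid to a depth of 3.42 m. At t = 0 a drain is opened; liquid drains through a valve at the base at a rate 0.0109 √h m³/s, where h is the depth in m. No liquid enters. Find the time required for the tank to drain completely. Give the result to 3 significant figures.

A dh/dt = −Q_out = −0.0109 √h.
∫ h^(−1/2) dh = −(0.0109/A) ∫ dt, giving 2√h = 2√h₀ − (0.0109/A) t.
Tank is empty when √h = 0: t_empty = 2A√h₀/0.0109.
t_empty = 2·3.18·√3.42/0.0109 = 6.3600·1.8493/0.0109 = 1079.1 s.

1080 s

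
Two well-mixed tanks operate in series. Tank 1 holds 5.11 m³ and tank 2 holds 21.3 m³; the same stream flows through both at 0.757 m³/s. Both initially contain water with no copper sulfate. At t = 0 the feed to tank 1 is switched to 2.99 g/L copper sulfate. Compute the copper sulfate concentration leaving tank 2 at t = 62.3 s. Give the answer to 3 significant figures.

2.56 g/L

Time constants: τᵢ = Vᵢ/Q for each well-mixed tank.
τ₁ = 5.11/0.757 = 6.7503 s; τ₂ = 21.3/0.757 = 28.137 s.
Solving the cascade with C₁(0)=C₂(0)=0 gives C₂(t) = C_in[1 − (τ₁ e^(−t/τ₁) − τ₂ e^(−t/τ₂))/(τ₁ − τ₂)].
At t = 62.3: e^(−t/τ₁) = 9.8134e-05, e^(−t/τ₂) = 0.10925.
C₂ = 2.99·[1 − (6.7503·9.8134e-05 − 28.137·0.10925)/(-21.387)] = 2.99·0.85630 = 2.5603 g/L.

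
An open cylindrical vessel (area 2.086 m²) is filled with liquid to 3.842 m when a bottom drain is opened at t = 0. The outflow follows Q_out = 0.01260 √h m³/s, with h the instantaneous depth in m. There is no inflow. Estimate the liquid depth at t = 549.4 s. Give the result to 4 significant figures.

0.09050 m

With no inflow, A dh/dt = −0.01260 √h.
Separate and integrate: 2(√h − √h₀) = −(0.01260/A) t.
√h = √3.842 − 0.01260·549.4/(2·2.086) = 1.96010 − 1.65926 = 0.300840.
h = 0.300840² = 0.0905049 m.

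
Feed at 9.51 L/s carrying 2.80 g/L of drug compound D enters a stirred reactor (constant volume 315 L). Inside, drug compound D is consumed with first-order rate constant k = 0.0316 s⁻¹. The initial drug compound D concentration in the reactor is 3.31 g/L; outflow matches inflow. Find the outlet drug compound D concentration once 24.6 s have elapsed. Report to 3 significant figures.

V dC/dt = Q(C_in − C) − k V C.
dC/dt = (Q/V) C_in − (Q/V + k) C; effective rate a = Q/V + k = 0.030190 + 0.0316 = 0.061790 s⁻¹.
C_ss = Q C_in/(Q + kV) = 1.3681 g/L; C(t) = C_ss + (C₀ − C_ss) e^(−a t).
C(24.6) = 1.3681 + (1.9419)·e^(−0.061790·24.6) = 1.3681 + (1.9419)·0.21870 = 1.7928 g/L.

1.79 g/L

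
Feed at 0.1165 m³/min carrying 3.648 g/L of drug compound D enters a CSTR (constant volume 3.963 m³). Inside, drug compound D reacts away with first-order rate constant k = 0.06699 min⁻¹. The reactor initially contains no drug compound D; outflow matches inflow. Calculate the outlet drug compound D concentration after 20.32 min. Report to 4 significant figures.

0.9557 g/L

V dC/dt = Q(C_in − C) − k V C.
dC/dt = (Q/V) C_in − (Q/V + k) C; effective rate a = Q/V + k = 0.0293969 + 0.06699 = 0.0963869 min⁻¹.
C_ss = Q C_in/(Q + kV) = 1.11260 g/L; C(t) = C_ss + (C₀ − C_ss) e^(−a t).
C(20.32) = 1.11260 + (-1.11260)·e^(−0.0963869·20.32) = 1.11260 + (-1.11260)·0.141058 = 0.955658 g/L.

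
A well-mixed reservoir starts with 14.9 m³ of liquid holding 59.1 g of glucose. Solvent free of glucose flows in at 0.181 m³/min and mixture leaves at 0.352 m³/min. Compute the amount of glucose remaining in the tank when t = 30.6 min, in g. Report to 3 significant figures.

Total volume: dV/dt = Q_in − Q_out = -0.17100 m³/min, so V(t) = 14.9 − 0.17100 t and V(30.6) = 9.6674 m³.
No glucose enters, so dm/dt = −Q_out · (m/V).
Separate: dm/m = −Q_out dt/V(t) ⇒ ln(m/m₀) = −(Q_out/(Q_in−Q_out)) ln(V/V₀).
m = m₀ (V₀/V)^(Q_out/(Q_in−Q_out)) = 59.1 × (14.9/9.6674)^(-2.0585) = 24.258 g.

24.3 g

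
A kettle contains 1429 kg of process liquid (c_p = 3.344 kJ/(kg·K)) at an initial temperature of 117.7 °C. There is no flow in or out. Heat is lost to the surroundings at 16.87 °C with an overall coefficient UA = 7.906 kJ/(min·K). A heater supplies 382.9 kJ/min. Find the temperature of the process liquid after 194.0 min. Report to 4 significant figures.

Lumped-capacitance energy balance: M c_p dT/dt = UA(T_amb − T) + Q̇.
dT/dt = (T_ss − T)/τ with T_ss = T_amb + Q̇/UA = 16.87 + 382.9/7.906 = 65.3016 °C, τ = M c_p/UA = 1429·3.344/7.906 = 604.424 min.
This is linear first-order; T(t) = T_ss + (T₀ − T_ss) e^(−t/τ).
T(194.0) = 65.3016 + (52.3984)·0.725447 = 103.314 °C.

103.3 °C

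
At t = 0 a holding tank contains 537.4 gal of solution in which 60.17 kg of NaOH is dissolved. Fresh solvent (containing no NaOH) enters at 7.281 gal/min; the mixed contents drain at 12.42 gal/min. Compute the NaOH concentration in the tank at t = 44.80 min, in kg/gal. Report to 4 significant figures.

0.05069 kg/gal

Total volume: dV/dt = Q_in − Q_out = -5.13900 gal/min, so V(t) = 537.4 − 5.13900 t and V(44.80) = 307.173 gal.
Species balance (pure solvent in): dm/dt = −Q_out · m/V(t).
dm/m = −Q_out dt/(V₀ − 5.13900 t); integrating gives ln(m/m₀) = −(Q_out/(Q_in−Q_out)) ln(V/V₀).
m = m₀ (V₀/V)^(Q_out/(Q_in−Q_out)) = 60.17 × (537.4/307.173)^(-2.41681) = 15.5704 kg.
C = m/V = 15.5704/307.173 = 0.0506894 kg/gal.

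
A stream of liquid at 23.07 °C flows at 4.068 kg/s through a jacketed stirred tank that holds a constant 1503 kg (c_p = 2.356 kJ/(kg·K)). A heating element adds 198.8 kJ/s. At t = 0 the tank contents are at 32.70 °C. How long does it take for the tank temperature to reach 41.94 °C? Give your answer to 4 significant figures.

658.0 s

M c_p dT/dt = ṁ c_p (T_in − T) + Q̇.
τ = M/ṁ = 369.469 s; T_ss = T_in + Q̇/(ṁ c_p) = 43.8125 °C.
T(t) = T_ss + (T₀ − T_ss) e^(−t/τ). Set T = 41.94:
e^(−t/τ) = (41.94 − 43.8125)/(32.70 − 43.8125) = 0.168501
t = −369.469 · ln(0.168501) = 657.956 s.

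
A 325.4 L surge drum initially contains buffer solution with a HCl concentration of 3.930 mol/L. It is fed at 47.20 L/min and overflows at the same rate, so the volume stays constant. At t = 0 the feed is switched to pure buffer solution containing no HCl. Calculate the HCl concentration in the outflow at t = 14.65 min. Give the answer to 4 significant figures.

0.4694 mol/L

Mass balance on the solute (V constant): V dC/dt = Q(C_in − C).
Time constant τ = V/Q = 325.4/47.20 = 6.89407 min.
C approaches C_in exponentially: C(t) = C_in + (C₀ − C_in) e^(−t/τ).
C(14.65) = 0 + (3.930 − 0)·e^(−14.65/6.89407) = 0 + (3.93000)·0.119431 = 0.469364 mol/L.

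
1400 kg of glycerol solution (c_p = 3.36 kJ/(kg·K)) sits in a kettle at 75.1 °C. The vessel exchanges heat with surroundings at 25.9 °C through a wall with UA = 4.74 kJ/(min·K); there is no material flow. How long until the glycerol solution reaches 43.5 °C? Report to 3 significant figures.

1020 min

First-law balance (no shaft work): M c_p dT/dt = −UA(T − T_amb).
τ = M c_p/UA = 992.41 min; T_ss = T_amb = 25.900 °C.
T(t) = T_ss + (T₀ − T_ss)e^(−t/τ); set T = 43.5:
t = −τ ln[(T − T_ss)/(T₀ − T_ss)] = −992.41 · ln(0.35772) = 1020.2 min.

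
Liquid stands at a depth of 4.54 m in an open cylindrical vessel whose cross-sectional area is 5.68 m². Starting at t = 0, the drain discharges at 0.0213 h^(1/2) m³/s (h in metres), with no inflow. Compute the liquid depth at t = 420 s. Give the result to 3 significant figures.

1.80 m

Accumulation of liquid (constant cross-section A): A dh/dt = −0.0213 √h.
Separate and integrate: 2(√h − √h₀) = −(0.0213/A) t.
√h = √4.54 − 0.0213·420/(2·5.68) = 2.1307 − 0.78750 = 1.3432.
h = 1.3432² = 1.8043 m.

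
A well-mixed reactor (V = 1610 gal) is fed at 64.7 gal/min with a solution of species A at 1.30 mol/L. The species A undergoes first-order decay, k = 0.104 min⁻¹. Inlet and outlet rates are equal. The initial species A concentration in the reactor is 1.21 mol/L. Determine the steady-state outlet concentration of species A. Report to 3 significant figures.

0.362 mol/L

Accumulation = in − out − consumed: V dC/dt = Q C_in − Q C − k V C.
Steady state (dC/dt = 0): C_ss = Q C_in/(Q + kV) = C_in/(1 + kV/Q).
C_ss = 64.7·1.30/(64.7 + 0.104·1610) = 84.110/232.14 = 0.36232 mol/L.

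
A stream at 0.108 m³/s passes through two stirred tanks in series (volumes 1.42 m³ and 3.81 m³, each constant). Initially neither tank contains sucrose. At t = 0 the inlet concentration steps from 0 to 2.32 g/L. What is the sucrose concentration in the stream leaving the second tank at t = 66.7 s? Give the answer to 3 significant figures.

Species balance on tank i: dCᵢ/dt = (Cᵢ₋₁ − Cᵢ)/τᵢ with τᵢ = Vᵢ/Q.
τ₁ = 1.42/0.108 = 13.148 s; τ₂ = 3.81/0.108 = 35.278 s.
Tank 1: C₁ = C_in(1 − e^(−t/τ₁)). Tank 2 (τ₁ ≠ τ₂): C₂ = C_in[1 − (τ₁ e^(−t/τ₁) − τ₂ e^(−t/τ₂))/(τ₁ − τ₂)].
At t = 66.7: e^(−t/τ₁) = 0.0062639, e^(−t/τ₂) = 0.15096.
C₂ = 2.32·[1 − (13.148·0.0062639 − 35.278·0.15096)/(-22.130)] = 2.32·0.76306 = 1.7703 g/L.

1.77 g/L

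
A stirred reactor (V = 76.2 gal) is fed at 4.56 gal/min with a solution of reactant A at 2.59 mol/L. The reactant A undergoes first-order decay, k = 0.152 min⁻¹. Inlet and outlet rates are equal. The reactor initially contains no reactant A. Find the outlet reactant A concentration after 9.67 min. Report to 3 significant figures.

0.637 mol/L

Accumulation = in − out − consumed: V dC/dt = Q C_in − Q C − k V C.
This is linear with rate a = Q/V + k = 0.21184 min⁻¹.
C_ss = Q C_in/(Q + kV) = 0.73164 mol/L; C(t) = C_ss + (C₀ − C_ss) e^(−a t).
C(9.67) = 0.73164 + (-0.73164)·e^(−0.21184·9.67) = 0.73164 + (-0.73164)·0.12893 = 0.63731 mol/L.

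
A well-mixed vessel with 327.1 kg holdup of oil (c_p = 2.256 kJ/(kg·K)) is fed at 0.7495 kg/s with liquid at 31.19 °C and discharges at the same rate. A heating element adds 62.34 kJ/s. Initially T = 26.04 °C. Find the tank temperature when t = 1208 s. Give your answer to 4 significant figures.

65.42 °C

First-law balance (no shaft work): M c_p dT/dt = ṁ c_p (T_in − T) + 62.34.
τ = M/ṁ = 436.424 s; T_ss = T_in + Q̇/(ṁ c_p) = 31.19 + 62.34/(0.7495·2.256) = 68.0586 °C.
Solution: T(t) = T_ss + (T₀ − T_ss) e^(−t/τ).
T(1208) = 68.0586 + (-42.0186)·e^(−1208/436.424) = 68.0586 + (-42.0186)·0.0627907 = 65.4202 °C.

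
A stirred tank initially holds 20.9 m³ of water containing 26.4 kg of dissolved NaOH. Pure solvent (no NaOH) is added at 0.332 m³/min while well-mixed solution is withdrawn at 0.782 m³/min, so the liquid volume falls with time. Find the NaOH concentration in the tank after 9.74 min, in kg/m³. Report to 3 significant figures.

Let m(t) be the amount of NaOH. Volume: V(t) = V₀ + (Q_in − Q_out) t = 20.9 − 0.45000 t; V(9.74) = 16.517 m³.
Species balance (pure solvent in): dm/dt = −Q_out · m/V(t).
Separate: dm/m = −Q_out dt/V(t) ⇒ ln(m/m₀) = −(Q_out/(Q_in−Q_out)) ln(V/V₀).
m = m₀ (V₀/V)^(Q_out/(Q_in−Q_out)) = 26.4 × (20.9/16.517)^(-1.7378) = 17.538 kg.
C = m/V = 17.538/16.517 = 1.0618 kg/m³.

1.06 kg/m³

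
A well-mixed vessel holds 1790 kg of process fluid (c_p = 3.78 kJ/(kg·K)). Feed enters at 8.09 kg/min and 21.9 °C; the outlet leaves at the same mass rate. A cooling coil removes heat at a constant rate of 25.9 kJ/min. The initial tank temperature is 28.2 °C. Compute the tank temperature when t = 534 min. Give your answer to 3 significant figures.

21.7 °C

Energy balance: M c_p dT/dt = ṁ c_p (T_in − T) − 25.9.
Rearrange: dT/dt = (T_ss − T)/τ with τ = M/ṁ = 221.26 min and T_ss = T_in − Q̇/(ṁ c_p) = 21.053 °C.
T approaches T_ss exponentially: T(t) = T_ss + (T₀ − T_ss) e^(−t/τ).
T(534) = 21.053 + (7.1470)·e^(−534/221.26) = 21.053 + (7.1470)·0.089507 = 21.693 °C.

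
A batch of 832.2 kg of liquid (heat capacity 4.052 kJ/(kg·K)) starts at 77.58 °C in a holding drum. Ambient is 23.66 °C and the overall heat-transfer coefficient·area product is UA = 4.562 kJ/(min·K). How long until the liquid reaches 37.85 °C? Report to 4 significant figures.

986.8 min

Lumped-capacitance energy balance: M c_p dT/dt = UA(T_amb − T).
τ = M c_p/UA = 739.166 min; T_ss = T_amb = 23.6600 °C.
T(t) = T_ss + (T₀ − T_ss)e^(−t/τ); set T = 37.85:
t = −τ ln[(T − T_ss)/(T₀ − T_ss)] = −739.166 · ln(0.263168) = 986.760 min.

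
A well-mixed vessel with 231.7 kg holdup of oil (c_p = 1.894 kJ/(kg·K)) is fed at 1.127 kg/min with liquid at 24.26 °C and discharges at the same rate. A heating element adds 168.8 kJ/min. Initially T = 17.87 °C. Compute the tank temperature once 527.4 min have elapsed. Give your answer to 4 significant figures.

96.77 °C

M c_p dT/dt = ṁ c_p (T_in − T) + Q̇.
Rearrange: dT/dt = (T_ss − T)/τ with τ = M/ṁ = 205.590 min and T_ss = T_in + Q̇/(ṁ c_p) = 103.340 °C.
Solution: T(t) = T_ss + (T₀ − T_ss) e^(−t/τ).
T(527.4) = 103.340 + (-85.4703)·e^(−527.4/205.590) = 103.340 + (-85.4703)·0.0768962 = 96.7680 °C.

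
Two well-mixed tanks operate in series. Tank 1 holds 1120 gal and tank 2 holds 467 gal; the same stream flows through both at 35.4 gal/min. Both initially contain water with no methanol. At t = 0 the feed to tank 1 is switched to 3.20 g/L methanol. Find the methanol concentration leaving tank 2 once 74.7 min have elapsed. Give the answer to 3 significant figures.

2.69 g/L

Species balance on tank i: dCᵢ/dt = (Cᵢ₋₁ − Cᵢ)/τᵢ with τᵢ = Vᵢ/Q.
τ₁ = 1120/35.4 = 31.638 min; τ₂ = 467/35.4 = 13.192 min.
Solving the cascade with C₁(0)=C₂(0)=0 gives C₂(t) = C_in[1 − (τ₁ e^(−t/τ₁) − τ₂ e^(−t/τ₂))/(τ₁ − τ₂)].
At t = 74.7: e^(−t/τ₁) = 0.094321, e^(−t/τ₂) = 0.0034739.
C₂ = 3.20·[1 − (31.638·0.094321 − 13.192·0.0034739)/(18.446)] = 3.20·0.84071 = 2.6903 g/L.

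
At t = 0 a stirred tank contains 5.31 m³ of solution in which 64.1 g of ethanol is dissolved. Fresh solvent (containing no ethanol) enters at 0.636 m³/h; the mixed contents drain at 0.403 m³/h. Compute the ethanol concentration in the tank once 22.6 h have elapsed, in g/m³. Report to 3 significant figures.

Let m(t) be the amount of ethanol. Volume: V(t) = V₀ + (Q_in − Q_out) t = 5.31 + 0.23300 t; V(22.6) = 10.576 m³.
Solute balance: dm/dt = 0 − Q_out C = −Q_out m/V(t).
dm/m = −Q_out dt/(V₀ + 0.23300 t); integrating gives ln(m/m₀) = −(Q_out/(Q_in−Q_out)) ln(V/V₀).
m = m₀ (V₀/V)^(Q_out/(Q_in−Q_out)) = 64.1 × (5.31/10.576)^(1.7296) = 19.468 g.
C = m/V = 19.468/10.576 = 1.8408 g/m³.

1.84 g/m³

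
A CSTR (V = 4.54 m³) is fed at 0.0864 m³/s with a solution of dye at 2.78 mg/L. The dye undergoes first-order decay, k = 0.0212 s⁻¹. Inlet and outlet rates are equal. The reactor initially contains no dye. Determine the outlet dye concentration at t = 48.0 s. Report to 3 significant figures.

V dC/dt = Q(C_in − C) − k V C.
dC/dt = (Q/V) C_in − (Q/V + k) C; effective rate a = Q/V + k = 0.019031 + 0.0212 = 0.040231 s⁻¹.
C_ss = Q C_in/(Q + kV) = 1.3151 mg/L; C(t) = C_ss + (C₀ − C_ss) e^(−a t).
C(48.0) = 1.3151 + (-1.3151)·e^(−0.040231·48.0) = 1.3151 + (-1.3151)·0.14499 = 1.1244 mg/L.

1.12 mg/L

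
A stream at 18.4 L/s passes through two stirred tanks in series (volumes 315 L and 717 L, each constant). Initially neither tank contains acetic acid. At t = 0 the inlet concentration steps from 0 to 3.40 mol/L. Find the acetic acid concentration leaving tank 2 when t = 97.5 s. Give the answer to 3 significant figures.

Time constants: τᵢ = Vᵢ/Q for each well-mixed tank.
τ₁ = 315/18.4 = 17.120 s; τ₂ = 717/18.4 = 38.967 s.
Tank 1: C₁ = C_in(1 − e^(−t/τ₁)). Tank 2 (τ₁ ≠ τ₂): C₂ = C_in[1 − (τ₁ e^(−t/τ₁) − τ₂ e^(−t/τ₂))/(τ₁ − τ₂)].
At t = 97.5: e^(−t/τ₁) = 0.0033619, e^(−t/τ₂) = 0.081913.
C₂ = 3.40·[1 − (17.120·0.0033619 − 38.967·0.081913)/(-21.848)] = 3.40·0.85653 = 2.9122 mol/L.

2.91 mol/L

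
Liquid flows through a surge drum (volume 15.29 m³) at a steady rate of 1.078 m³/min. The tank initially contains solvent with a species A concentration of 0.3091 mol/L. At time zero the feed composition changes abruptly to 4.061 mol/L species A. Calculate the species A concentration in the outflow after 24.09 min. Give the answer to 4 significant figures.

Transient balance on the dissolved component: V dC/dt = Q(C_in − C).
So dC/dt = (C_in − C)/τ with τ = V/Q = 15.29/1.078 = 14.1837 min.
This is linear first-order; C(t) = C_in + (C₀ − C_in) e^(−t/τ).
C(24.09) = 4.061 + (0.3091 − 4.061)·e^(−24.09/14.1837) = 4.061 + (-3.75190)·0.182970 = 3.37451 mol/L.

3.375 mol/L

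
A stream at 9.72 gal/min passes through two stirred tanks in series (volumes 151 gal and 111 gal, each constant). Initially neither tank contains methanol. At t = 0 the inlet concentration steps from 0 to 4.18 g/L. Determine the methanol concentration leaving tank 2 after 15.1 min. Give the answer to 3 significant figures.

Each tank obeys Vᵢ dCᵢ/dt = Q(Cᵢ₋₁ − Cᵢ), so τᵢ = Vᵢ/Q.
τ₁ = 151/9.72 = 15.535 min; τ₂ = 111/9.72 = 11.420 min.
Tank 1: C₁ = C_in(1 − e^(−t/τ₁)). Tank 2 (τ₁ ≠ τ₂): C₂ = C_in[1 − (τ₁ e^(−t/τ₁) − τ₂ e^(−t/τ₂))/(τ₁ − τ₂)].
At t = 15.1: e^(−t/τ₁) = 0.37833, e^(−t/τ₂) = 0.26653.
C₂ = 4.18·[1 − (15.535·0.37833 − 11.420·0.26653)/(4.1152)] = 4.18·0.31144 = 1.3018 g/L.

1.30 g/L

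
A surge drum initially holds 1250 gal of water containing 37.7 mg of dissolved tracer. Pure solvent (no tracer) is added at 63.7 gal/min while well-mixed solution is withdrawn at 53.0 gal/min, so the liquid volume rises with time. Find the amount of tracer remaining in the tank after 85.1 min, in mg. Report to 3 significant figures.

Total volume: dV/dt = Q_in − Q_out = 10.700 gal/min, so V(t) = 1250 + 10.700 t and V(85.1) = 2160.6 gal.
Species balance (pure solvent in): dm/dt = −Q_out · m/V(t).
dm/m = −Q_out dt/(V₀ + 10.700 t); integrating gives ln(m/m₀) = −(Q_out/(Q_in−Q_out)) ln(V/V₀).
m = m₀ (V₀/V)^(Q_out/(Q_in−Q_out)) = 37.7 × (1250/2160.6)^(4.9533) = 2.5070 mg.

2.51 mg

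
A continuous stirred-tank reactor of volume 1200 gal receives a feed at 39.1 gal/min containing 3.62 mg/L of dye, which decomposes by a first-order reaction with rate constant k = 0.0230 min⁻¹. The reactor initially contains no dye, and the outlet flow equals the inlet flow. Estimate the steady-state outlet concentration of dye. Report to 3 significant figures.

V dC/dt = Q(C_in − C) − k V C.
Steady state (dC/dt = 0): C_ss = Q C_in/(Q + kV) = C_in/(1 + kV/Q).
C_ss = 39.1·3.62/(39.1 + 0.0230·1200) = 141.54/66.700 = 2.1221 mg/L.

2.12 mg/L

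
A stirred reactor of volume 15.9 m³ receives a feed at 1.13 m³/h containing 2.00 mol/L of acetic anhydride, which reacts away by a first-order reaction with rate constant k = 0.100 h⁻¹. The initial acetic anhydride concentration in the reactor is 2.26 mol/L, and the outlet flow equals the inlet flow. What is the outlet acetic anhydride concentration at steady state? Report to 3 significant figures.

0.831 mol/L

V dC/dt = Q(C_in − C) − k V C.
At steady state: 0 = Q C_in − (Q + kV) C_ss, so C_ss = Q C_in/(Q + kV).
C_ss = 1.13·2.00/(1.13 + 0.100·15.9) = 2.2600/2.7200 = 0.83088 mol/L.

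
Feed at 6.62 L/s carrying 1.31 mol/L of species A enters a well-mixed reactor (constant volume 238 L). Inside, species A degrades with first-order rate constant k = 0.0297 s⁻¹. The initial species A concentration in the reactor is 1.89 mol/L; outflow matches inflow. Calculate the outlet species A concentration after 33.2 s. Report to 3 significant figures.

0.820 mol/L

V dC/dt = Q(C_in − C) − k V C.
This is linear with rate a = Q/V + k = 0.057515 s⁻¹.
C_ss = Q C_in/(Q + kV) = 0.63353 mol/L; C(t) = C_ss + (C₀ − C_ss) e^(−a t).
C(33.2) = 0.63353 + (1.2565)·e^(−0.057515·33.2) = 0.63353 + (1.2565)·0.14815 = 0.81969 mol/L.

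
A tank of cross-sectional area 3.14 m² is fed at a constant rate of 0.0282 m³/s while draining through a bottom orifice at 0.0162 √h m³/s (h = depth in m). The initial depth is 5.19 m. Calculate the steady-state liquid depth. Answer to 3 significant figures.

Level balance: A dh/dt = 0.0282 − 0.0162 √h. Setting dh/dt = 0:
Q_in = 0.0162 √h_ss ⇒ √h_ss = 0.0282/0.0162 = 1.7407.
h_ss = 1.7407² = 3.0302 m. (Since h₀ = 5.19 m > h_ss, the level will fall toward this value.)

3.03 m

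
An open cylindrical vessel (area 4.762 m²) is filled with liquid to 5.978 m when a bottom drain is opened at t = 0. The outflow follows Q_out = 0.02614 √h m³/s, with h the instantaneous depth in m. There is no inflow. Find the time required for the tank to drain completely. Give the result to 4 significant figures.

890.8 s

Volume balance on the tank: A dh/dt = −0.02614 √h.
∫ h^(−1/2) dh = −(0.02614/A) ∫ dt, giving 2√h = 2√h₀ − (0.02614/A) t.
Tank is empty when √h = 0: t_empty = 2A√h₀/0.02614.
t_empty = 2·4.762·√5.978/0.02614 = 9.52400·2.44499/0.02614 = 890.824 s.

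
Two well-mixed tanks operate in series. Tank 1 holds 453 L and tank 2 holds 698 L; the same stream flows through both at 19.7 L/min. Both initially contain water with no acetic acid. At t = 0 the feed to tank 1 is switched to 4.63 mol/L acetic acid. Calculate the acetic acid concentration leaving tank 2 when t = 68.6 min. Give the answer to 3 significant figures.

Each tank obeys Vᵢ dCᵢ/dt = Q(Cᵢ₋₁ − Cᵢ), so τᵢ = Vᵢ/Q.
τ₁ = 453/19.7 = 22.995 min; τ₂ = 698/19.7 = 35.431 min.
Solving the cascade with C₁(0)=C₂(0)=0 gives C₂(t) = C_in[1 − (τ₁ e^(−t/τ₁) − τ₂ e^(−t/τ₂))/(τ₁ − τ₂)].
At t = 68.6: e^(−t/τ₁) = 0.050627, e^(−t/τ₂) = 0.14426.
C₂ = 4.63·[1 − (22.995·0.050627 − 35.431·0.14426)/(-12.437)] = 4.63·0.68261 = 3.1605 mol/L.

3.16 mol/L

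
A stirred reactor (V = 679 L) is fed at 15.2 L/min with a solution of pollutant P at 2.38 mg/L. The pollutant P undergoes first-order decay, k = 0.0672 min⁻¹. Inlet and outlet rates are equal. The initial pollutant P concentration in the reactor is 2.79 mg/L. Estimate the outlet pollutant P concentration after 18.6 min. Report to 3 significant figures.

1.01 mg/L

Accumulation = in − out − consumed: V dC/dt = Q C_in − Q C − k V C.
dC/dt = (Q/V) C_in − (Q/V + k) C; effective rate a = Q/V + k = 0.022386 + 0.0672 = 0.089586 min⁻¹.
C_ss = Q C_in/(Q + kV) = 0.59472 mg/L; C(t) = C_ss + (C₀ − C_ss) e^(−a t).
C(18.6) = 0.59472 + (2.1953)·e^(−0.089586·18.6) = 0.59472 + (2.1953)·0.18895 = 1.0095 mg/L.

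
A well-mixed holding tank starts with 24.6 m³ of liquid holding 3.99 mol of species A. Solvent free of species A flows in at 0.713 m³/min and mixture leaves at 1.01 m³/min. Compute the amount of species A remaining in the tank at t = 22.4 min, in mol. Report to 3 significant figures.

Total volume: dV/dt = Q_in − Q_out = -0.29700 m³/min, so V(t) = 24.6 − 0.29700 t and V(22.4) = 17.947 m³.
No species A enters, so dm/dt = −Q_out · (m/V).
dm/m = −Q_out dt/(V₀ − 0.29700 t); integrating gives ln(m/m₀) = −(Q_out/(Q_in−Q_out)) ln(V/V₀).
m = m₀ (V₀/V)^(Q_out/(Q_in−Q_out)) = 3.99 × (24.6/17.947)^(-3.4007) = 1.3655 mol.

1.37 mol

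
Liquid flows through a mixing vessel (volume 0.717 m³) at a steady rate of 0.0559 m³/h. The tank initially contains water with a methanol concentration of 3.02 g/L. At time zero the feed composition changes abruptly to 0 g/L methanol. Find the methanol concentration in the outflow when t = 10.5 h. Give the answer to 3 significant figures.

1.33 g/L

Accumulation = in − out for the solute gives V dC/dt = Q(C_in − C).
Rewrite as dC/dt + C/τ = C_in/τ, τ = V/Q = 12.826 h.
C approaches C_in exponentially: C(t) = C_in + (C₀ − C_in) e^(−t/τ).
C(10.5) = 0 + (3.02 − 0)·e^(−10.5/12.826) = 0 + (3.0200)·0.44104 = 1.3319 g/L.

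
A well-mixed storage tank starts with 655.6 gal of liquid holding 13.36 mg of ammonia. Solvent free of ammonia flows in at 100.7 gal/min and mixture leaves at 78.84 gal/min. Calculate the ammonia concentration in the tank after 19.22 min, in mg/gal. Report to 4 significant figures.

Total volume: dV/dt = Q_in − Q_out = 21.8600 gal/min, so V(t) = 655.6 + 21.8600 t and V(19.22) = 1075.75 gal.
No ammonia enters, so dm/dt = −Q_out · (m/V).
Separate: dm/m = −Q_out dt/V(t) ⇒ ln(m/m₀) = −(Q_out/(Q_in−Q_out)) ln(V/V₀).
m = m₀ (V₀/V)^(Q_out/(Q_in−Q_out)) = 13.36 × (655.6/1075.75)^(3.60659) = 2.23939 mg.
C = m/V = 2.23939/1075.75 = 0.00208170 mg/gal.

0.002082 mg/gal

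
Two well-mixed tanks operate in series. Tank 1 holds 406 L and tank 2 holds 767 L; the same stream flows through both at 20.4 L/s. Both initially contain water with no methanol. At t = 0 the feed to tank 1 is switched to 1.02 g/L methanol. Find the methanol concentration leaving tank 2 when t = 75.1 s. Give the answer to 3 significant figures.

0.752 g/L

Each tank obeys Vᵢ dCᵢ/dt = Q(Cᵢ₋₁ − Cᵢ), so τᵢ = Vᵢ/Q.
τ₁ = 406/20.4 = 19.902 s; τ₂ = 767/20.4 = 37.598 s.
Solving the cascade with C₁(0)=C₂(0)=0 gives C₂(t) = C_in[1 − (τ₁ e^(−t/τ₁) − τ₂ e^(−t/τ₂))/(τ₁ − τ₂)].
At t = 75.1: e^(−t/τ₁) = 0.022972, e^(−t/τ₂) = 0.13568.
C₂ = 1.02·[1 − (19.902·0.022972 − 37.598·0.13568)/(-17.696)] = 1.02·0.73756 = 0.75231 g/L.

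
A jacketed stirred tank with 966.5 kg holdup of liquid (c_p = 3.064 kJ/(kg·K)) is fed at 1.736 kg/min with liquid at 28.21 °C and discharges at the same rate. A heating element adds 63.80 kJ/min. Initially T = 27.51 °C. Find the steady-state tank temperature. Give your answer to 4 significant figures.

M c_p dT/dt = ṁ c_p (T_in − T) + Q̇.
At steady state dT/dt = 0 ⇒ T_ss = T_in + Q̇/(ṁ c_p) = 28.21 + 63.80/(1.736·3.064) = 40.2045 °C.

40.20 °C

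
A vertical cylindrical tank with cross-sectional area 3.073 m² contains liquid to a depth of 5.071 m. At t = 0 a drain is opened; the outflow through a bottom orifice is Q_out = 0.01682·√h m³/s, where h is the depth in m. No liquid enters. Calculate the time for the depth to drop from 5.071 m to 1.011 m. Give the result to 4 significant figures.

Unsteady balance on liquid volume: A dh/dt = −0.01682 √h.
This is separable: 2 d(√h)/dt = −0.01682/A, so √h = √h₀ − (0.01682/(2A)) t.
t = 2A(√h₀ − √h)/0.01682 = 2·3.073·(√5.071 − √1.011)/0.01682
  = 6.14600 × (2.25189 − 1.00548) / 0.01682 = 455.434 s.

455.4 s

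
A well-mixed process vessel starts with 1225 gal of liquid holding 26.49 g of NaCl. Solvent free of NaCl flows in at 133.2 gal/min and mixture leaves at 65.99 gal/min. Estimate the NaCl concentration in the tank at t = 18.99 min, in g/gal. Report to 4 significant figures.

Total volume: dV/dt = Q_in − Q_out = 67.2100 gal/min, so V(t) = 1225 + 67.2100 t and V(18.99) = 2501.32 gal.
Solute balance: dm/dt = 0 − Q_out C = −Q_out m/V(t).
Separate: dm/m = −Q_out dt/V(t) ⇒ ln(m/m₀) = −(Q_out/(Q_in−Q_out)) ln(V/V₀).
m = m₀ (V₀/V)^(Q_out/(Q_in−Q_out)) = 26.49 × (1225/2501.32)^(0.981848) = 13.1425 g.
C = m/V = 13.1425/2501.32 = 0.00525422 g/gal.

0.005254 g/gal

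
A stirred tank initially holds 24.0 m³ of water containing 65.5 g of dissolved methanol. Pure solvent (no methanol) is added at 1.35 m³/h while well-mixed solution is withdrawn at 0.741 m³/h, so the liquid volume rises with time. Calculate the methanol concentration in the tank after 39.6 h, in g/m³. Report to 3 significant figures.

Total volume: dV/dt = Q_in − Q_out = 0.60900 m³/h, so V(t) = 24.0 + 0.60900 t and V(39.6) = 48.116 m³.
Species balance (pure solvent in): dm/dt = −Q_out · m/V(t).
dm/m = −Q_out dt/(V₀ + 0.60900 t); integrating gives ln(m/m₀) = −(Q_out/(Q_in−Q_out)) ln(V/V₀).
m = m₀ (V₀/V)^(Q_out/(Q_in−Q_out)) = 65.5 × (24.0/48.116)^(1.2167) = 28.099 g.
C = m/V = 28.099/48.116 = 0.58397 g/m³.

0.584 g/m³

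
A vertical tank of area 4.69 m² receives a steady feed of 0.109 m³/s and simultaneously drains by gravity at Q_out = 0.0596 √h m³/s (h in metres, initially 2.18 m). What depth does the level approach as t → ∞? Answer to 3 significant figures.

3.34 m

A dh/dt = Q_in − 0.0596 √h. Steady state requires inflow = outflow:
Q_in = 0.0596 √h_ss ⇒ √h_ss = 0.109/0.0596 = 1.8289.
h_ss = 1.8289² = 3.3447 m. (Since h₀ = 2.18 m < h_ss, the level will rise toward this value.)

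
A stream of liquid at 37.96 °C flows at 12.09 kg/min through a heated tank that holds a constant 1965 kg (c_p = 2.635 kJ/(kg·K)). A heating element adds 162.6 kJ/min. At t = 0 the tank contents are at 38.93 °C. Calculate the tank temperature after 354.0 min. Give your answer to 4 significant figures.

M c_p dT/dt = ṁ c_p (T_in − T) + Q̇.
Rearrange: dT/dt = (T_ss − T)/τ with τ = M/ṁ = 162.531 min and T_ss = T_in + Q̇/(ṁ c_p) = 43.0640 °C.
T approaches T_ss exponentially: T(t) = T_ss + (T₀ − T_ss) e^(−t/τ).
T(354.0) = 43.0640 + (-4.13403)·e^(−354.0/162.531) = 43.0640 + (-4.13403)·0.113263 = 42.5958 °C.

42.60 °C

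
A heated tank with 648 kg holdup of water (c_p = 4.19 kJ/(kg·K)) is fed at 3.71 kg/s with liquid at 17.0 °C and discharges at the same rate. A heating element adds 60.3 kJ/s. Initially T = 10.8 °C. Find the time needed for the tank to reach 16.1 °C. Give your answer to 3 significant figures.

130 s

M c_p dT/dt = ṁ c_p (T_in − T) + Q̇.
τ = M/ṁ = 174.66 s; T_ss = T_in + Q̇/(ṁ c_p) = 20.879 °C.
T(t) = T_ss + (T₀ − T_ss) e^(−t/τ). Set T = 16.1:
e^(−t/τ) = (16.1 − 20.879)/(10.8 − 20.879) = 0.47416
t = −174.66 · ln(0.47416) = 130.34 s.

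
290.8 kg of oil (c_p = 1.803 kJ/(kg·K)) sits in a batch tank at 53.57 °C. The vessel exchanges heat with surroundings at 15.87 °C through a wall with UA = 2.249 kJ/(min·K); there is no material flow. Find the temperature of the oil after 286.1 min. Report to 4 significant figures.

26.92 °C

Lumped-capacitance energy balance: M c_p dT/dt = UA(T_amb − T).
dT/dt = (T_ss − T)/τ with T_ss = T_amb = 15.8700 °C, τ = M c_p/UA = 290.8·1.803/2.249 = 233.131 min.
Integrating: T(t) = T_ss + (T₀ − T_ss) e^(−t/τ).
T(286.1) = 15.8700 + (37.7000)·0.293111 = 26.9203 °C.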